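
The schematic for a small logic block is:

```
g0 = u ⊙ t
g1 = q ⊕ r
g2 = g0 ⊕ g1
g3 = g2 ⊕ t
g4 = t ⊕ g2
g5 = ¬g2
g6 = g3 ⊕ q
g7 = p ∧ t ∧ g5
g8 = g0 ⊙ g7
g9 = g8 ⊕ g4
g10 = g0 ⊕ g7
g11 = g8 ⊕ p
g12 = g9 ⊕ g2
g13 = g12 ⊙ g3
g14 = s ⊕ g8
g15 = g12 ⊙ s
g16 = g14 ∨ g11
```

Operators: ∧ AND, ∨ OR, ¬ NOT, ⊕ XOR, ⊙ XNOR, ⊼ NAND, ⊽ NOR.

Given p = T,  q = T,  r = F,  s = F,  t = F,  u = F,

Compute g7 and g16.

g7 = F, g16 = T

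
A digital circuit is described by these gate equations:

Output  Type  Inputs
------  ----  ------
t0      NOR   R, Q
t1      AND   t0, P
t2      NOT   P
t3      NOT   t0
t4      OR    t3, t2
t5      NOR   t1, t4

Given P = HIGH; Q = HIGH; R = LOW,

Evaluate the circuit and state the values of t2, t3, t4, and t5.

t0 = R NOR Q = LOW NOR HIGH = LOW
t1 = t0 AND P = LOW AND HIGH = LOW
t2 = NOT P = NOT HIGH = LOW
t3 = NOT t0 = NOT LOW = HIGH
t4 = t3 OR t2 = HIGH OR LOW = HIGH
t5 = t1 NOR t4 = LOW NOR HIGH = LOW

t2 = LOW, t3 = HIGH, t4 = HIGH, t5 = LOW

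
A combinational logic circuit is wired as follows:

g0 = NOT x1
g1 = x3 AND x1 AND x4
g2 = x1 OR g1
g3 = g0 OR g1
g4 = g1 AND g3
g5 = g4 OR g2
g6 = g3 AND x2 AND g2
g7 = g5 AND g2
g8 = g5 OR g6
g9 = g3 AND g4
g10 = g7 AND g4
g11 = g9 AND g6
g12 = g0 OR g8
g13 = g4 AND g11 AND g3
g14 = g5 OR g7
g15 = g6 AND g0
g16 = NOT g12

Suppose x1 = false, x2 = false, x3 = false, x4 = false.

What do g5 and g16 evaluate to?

g0 = NOT x1 = NOT false = true
g1 = x3 AND x1 AND x4 = false AND false AND false = false
g2 = x1 OR g1 = false OR false = false
g3 = g0 OR g1 = true OR false = true
g4 = g1 AND g3 = false AND true = false
g5 = g4 OR g2 = false OR false = false
g6 = g3 AND x2 AND g2 = true AND false AND false = false
g8 = g5 OR g6 = false OR false = false
g12 = g0 OR g8 = true OR false = true
g16 = NOT g12 = NOT true = false

g5 = false, g16 = false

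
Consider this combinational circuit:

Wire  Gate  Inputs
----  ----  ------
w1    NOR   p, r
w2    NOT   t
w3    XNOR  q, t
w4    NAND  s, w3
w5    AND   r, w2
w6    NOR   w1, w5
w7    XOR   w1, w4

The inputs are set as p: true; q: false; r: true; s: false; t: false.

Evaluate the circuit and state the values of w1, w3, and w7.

w1 = false  w3 = true  w7 = true

w1 = p NOR r = true NOR true = false
w3 = q XNOR t = false XNOR false = true
w4 = s NAND w3 = false NAND true = true
w7 = w1 XOR w4 = false XOR true = true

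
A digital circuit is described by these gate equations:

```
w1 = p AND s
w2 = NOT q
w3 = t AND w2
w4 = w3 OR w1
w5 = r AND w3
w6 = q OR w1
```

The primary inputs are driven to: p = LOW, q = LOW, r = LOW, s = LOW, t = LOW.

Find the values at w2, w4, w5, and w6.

w2 = HIGH, w4 = LOW, w5 = LOW, w6 = LOW

w1 = p AND s = LOW AND LOW = LOW
w2 = NOT q = NOT LOW = HIGH
w3 = t AND w2 = LOW AND HIGH = LOW
w4 = w3 OR w1 = LOW OR LOW = LOW
w5 = r AND w3 = LOW AND LOW = LOW
w6 = q OR w1 = LOW OR LOW = LOW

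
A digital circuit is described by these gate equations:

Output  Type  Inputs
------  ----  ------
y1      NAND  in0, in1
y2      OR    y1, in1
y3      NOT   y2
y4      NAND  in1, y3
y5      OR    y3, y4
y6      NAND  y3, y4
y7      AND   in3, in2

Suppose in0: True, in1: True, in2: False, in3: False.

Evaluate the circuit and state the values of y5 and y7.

y5 = True  y7 = False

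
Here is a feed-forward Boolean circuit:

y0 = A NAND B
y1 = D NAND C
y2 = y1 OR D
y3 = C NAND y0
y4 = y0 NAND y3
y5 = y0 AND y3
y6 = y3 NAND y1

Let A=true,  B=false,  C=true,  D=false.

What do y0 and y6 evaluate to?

y0 = A NAND B = true NAND false = true
y1 = D NAND C = false NAND true = true
y3 = C NAND y0 = true NAND true = false
y6 = y3 NAND y1 = false NAND true = true

y0 = true, y6 = true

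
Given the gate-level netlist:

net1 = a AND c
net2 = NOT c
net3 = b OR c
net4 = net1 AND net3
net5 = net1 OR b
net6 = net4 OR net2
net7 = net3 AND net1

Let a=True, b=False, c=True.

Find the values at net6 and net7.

net1 = a AND c = True AND True = True
net2 = NOT c = NOT True = False
net3 = b OR c = False OR True = True
net4 = net1 AND net3 = True AND True = True
net6 = net4 OR net2 = True OR False = True
net7 = net3 AND net1 = True AND True = True

net6 = True, net7 = True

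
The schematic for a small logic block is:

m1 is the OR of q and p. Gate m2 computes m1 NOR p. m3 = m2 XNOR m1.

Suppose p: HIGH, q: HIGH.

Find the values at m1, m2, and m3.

m1 = q OR p = HIGH OR HIGH = HIGH
m2 = m1 NOR p = HIGH NOR HIGH = LOW
m3 = m2 XNOR m1 = LOW XNOR HIGH = LOW

m1 = HIGH; m2 = LOW; m3 = LOW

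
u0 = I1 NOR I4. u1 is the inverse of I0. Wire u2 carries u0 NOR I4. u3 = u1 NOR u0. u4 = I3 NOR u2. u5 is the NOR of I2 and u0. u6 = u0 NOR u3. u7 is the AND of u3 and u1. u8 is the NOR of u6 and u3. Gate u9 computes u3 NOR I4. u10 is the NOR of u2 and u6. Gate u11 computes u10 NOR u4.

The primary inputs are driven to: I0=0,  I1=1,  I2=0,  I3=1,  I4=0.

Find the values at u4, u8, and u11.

u0 = I1 NOR I4 = 1 NOR 0 = 0
u1 = NOT I0 = NOT 0 = 1
u2 = u0 NOR I4 = 0 NOR 0 = 1
u3 = u1 NOR u0 = 1 NOR 0 = 0
u4 = I3 NOR u2 = 1 NOR 1 = 0
u6 = u0 NOR u3 = 0 NOR 0 = 1
u8 = u6 NOR u3 = 1 NOR 0 = 0
u10 = u2 NOR u6 = 1 NOR 1 = 0
u11 = u10 NOR u4 = 0 NOR 0 = 1

u4 = 0; u8 = 0; u11 = 1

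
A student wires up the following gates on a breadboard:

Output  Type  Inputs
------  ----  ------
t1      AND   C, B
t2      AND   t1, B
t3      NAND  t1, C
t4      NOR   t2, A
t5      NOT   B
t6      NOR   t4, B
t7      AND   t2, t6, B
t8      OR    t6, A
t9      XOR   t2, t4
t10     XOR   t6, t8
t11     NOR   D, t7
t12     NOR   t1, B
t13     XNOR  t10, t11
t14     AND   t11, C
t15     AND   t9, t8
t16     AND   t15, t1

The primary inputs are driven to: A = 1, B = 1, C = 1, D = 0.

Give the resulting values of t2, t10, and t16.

t1 = C AND B = 1 AND 1 = 1
t2 = t1 AND B = 1 AND 1 = 1
t4 = t2 NOR A = 1 NOR 1 = 0
t6 = t4 NOR B = 0 NOR 1 = 0
t8 = t6 OR A = 0 OR 1 = 1
t9 = t2 XOR t4 = 1 XOR 0 = 1
t10 = t6 XOR t8 = 0 XOR 1 = 1
t15 = t9 AND t8 = 1 AND 1 = 1
t16 = t15 AND t1 = 1 AND 1 = 1

t2 = 1  t10 = 1  t16 = 1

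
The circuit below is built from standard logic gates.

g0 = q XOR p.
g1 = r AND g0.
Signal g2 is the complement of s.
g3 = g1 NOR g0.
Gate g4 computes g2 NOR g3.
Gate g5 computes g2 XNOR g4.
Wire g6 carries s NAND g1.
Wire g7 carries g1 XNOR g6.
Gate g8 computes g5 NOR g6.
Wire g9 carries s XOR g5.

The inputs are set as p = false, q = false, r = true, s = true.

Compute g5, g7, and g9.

g0 = q XOR p = false XOR false = false
g1 = r AND g0 = true AND false = false
g2 = NOT s = NOT true = false
g3 = g1 NOR g0 = false NOR false = true
g4 = g2 NOR g3 = false NOR true = false
g5 = g2 XNOR g4 = false XNOR false = true
g6 = s NAND g1 = true NAND false = true
g7 = g1 XNOR g6 = false XNOR true = false
g9 = s XOR g5 = true XOR true = false

g5 = true, g7 = false, g9 = false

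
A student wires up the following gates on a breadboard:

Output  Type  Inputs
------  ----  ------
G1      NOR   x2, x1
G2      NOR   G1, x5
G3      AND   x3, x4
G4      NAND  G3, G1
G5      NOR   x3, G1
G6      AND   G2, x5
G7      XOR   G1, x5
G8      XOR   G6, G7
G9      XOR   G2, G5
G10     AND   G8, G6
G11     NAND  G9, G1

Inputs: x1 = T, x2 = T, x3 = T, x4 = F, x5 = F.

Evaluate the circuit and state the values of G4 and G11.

G4 = T, G11 = T

G1 = x2 NOR x1 = T NOR T = F
G2 = G1 NOR x5 = F NOR F = T
G3 = x3 AND x4 = T AND F = F
G4 = G3 NAND G1 = F NAND F = T
G5 = x3 NOR G1 = T NOR F = F
G9 = G2 XOR G5 = T XOR F = T
G11 = G9 NAND G1 = T NAND F = T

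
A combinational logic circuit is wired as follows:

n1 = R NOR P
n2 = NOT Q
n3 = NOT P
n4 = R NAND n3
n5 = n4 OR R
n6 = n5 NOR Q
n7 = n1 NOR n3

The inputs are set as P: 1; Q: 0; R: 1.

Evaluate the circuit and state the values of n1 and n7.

n1 = R NOR P = 1 NOR 1 = 0
n3 = NOT P = NOT 1 = 0
n7 = n1 NOR n3 = 0 NOR 0 = 1

n1 = 0  n7 = 1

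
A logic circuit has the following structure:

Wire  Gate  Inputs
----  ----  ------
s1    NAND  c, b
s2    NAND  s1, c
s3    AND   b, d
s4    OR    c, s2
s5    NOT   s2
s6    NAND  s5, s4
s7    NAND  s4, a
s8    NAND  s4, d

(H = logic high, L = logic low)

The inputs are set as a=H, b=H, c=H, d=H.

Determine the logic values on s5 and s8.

s5 = L  s8 = L

s1 = c NAND b = H NAND H = L
s2 = s1 NAND c = L NAND H = H
s4 = c OR s2 = H OR H = H
s5 = NOT s2 = NOT H = L
s8 = s4 NAND d = H NAND H = L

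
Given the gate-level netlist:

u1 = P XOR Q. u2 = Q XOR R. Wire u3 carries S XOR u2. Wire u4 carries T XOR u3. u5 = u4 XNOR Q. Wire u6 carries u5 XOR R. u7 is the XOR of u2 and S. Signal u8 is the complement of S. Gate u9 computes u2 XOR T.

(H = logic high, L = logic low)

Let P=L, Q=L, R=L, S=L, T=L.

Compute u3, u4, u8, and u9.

u3 = L  u4 = L  u8 = H  u9 = L

u2 = Q XOR R = L XOR L = L
u3 = S XOR u2 = L XOR L = L
u4 = T XOR u3 = L XOR L = L
u8 = NOT S = NOT L = H
u9 = u2 XOR T = L XOR L = L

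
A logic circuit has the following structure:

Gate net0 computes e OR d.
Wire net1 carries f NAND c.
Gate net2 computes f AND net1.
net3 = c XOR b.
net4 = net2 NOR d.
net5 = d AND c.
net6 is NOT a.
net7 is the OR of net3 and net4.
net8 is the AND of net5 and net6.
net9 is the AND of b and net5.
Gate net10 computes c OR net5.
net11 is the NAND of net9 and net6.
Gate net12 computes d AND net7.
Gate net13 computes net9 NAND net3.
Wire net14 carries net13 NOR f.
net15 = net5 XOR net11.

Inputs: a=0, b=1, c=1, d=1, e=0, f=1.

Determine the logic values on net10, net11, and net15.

net5 = d AND c = 1 AND 1 = 1
net6 = NOT a = NOT 0 = 1
net9 = b AND net5 = 1 AND 1 = 1
net10 = c OR net5 = 1 OR 1 = 1
net11 = net9 NAND net6 = 1 NAND 1 = 0
net15 = net5 XOR net11 = 1 XOR 0 = 1

net10 = 1, net11 = 0, net15 = 1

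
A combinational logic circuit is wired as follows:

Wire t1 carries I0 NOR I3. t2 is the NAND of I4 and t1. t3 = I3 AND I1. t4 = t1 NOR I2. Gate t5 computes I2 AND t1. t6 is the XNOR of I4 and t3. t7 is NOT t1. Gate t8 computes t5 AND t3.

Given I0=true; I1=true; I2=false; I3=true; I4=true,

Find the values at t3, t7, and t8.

t1 = I0 NOR I3 = true NOR true = false
t3 = I3 AND I1 = true AND true = true
t5 = I2 AND t1 = false AND false = false
t7 = NOT t1 = NOT false = true
t8 = t5 AND t3 = false AND true = false

t3 = true; t7 = true; t8 = false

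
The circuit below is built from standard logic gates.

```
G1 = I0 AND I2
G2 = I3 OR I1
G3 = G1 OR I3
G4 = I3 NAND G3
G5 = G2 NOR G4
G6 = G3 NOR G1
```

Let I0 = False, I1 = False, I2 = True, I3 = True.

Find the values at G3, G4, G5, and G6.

G3 = True; G4 = False; G5 = False; G6 = False

G1 = I0 AND I2 = False AND True = False
G2 = I3 OR I1 = True OR False = True
G3 = G1 OR I3 = False OR True = True
G4 = I3 NAND G3 = True NAND True = False
G5 = G2 NOR G4 = True NOR False = False
G6 = G3 NOR G1 = True NOR False = False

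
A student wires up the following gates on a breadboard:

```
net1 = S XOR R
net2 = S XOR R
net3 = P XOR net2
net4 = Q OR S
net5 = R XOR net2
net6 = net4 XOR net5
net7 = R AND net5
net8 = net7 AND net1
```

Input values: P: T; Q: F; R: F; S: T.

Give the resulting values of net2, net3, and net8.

net1 = S XOR R = T XOR F = T
net2 = S XOR R = T XOR F = T
net3 = P XOR net2 = T XOR T = F
net5 = R XOR net2 = F XOR T = T
net7 = R AND net5 = F AND T = F
net8 = net7 AND net1 = F AND T = F

net2 = T  net3 = F  net8 = F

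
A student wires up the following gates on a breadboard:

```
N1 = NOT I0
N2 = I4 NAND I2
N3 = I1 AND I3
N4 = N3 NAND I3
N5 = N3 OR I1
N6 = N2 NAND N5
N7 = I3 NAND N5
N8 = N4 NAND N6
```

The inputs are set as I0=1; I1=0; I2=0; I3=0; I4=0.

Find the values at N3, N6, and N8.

N2 = I4 NAND I2 = 0 NAND 0 = 1
N3 = I1 AND I3 = 0 AND 0 = 0
N4 = N3 NAND I3 = 0 NAND 0 = 1
N5 = N3 OR I1 = 0 OR 0 = 0
N6 = N2 NAND N5 = 1 NAND 0 = 1
N8 = N4 NAND N6 = 1 NAND 1 = 0

N3 = 0, N6 = 1, N8 = 0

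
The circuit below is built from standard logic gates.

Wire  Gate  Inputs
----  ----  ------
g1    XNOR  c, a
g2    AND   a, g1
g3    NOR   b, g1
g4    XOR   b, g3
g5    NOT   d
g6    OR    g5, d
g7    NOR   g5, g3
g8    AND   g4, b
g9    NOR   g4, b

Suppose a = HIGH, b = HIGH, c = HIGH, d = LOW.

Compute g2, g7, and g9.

g2 = HIGH, g7 = LOW, g9 = LOW

g1 = c XNOR a = HIGH XNOR HIGH = HIGH
g2 = a AND g1 = HIGH AND HIGH = HIGH
g3 = b NOR g1 = HIGH NOR HIGH = LOW
g4 = b XOR g3 = HIGH XOR LOW = HIGH
g5 = NOT d = NOT LOW = HIGH
g7 = g5 NOR g3 = HIGH NOR LOW = LOW
g9 = g4 NOR b = HIGH NOR HIGH = LOW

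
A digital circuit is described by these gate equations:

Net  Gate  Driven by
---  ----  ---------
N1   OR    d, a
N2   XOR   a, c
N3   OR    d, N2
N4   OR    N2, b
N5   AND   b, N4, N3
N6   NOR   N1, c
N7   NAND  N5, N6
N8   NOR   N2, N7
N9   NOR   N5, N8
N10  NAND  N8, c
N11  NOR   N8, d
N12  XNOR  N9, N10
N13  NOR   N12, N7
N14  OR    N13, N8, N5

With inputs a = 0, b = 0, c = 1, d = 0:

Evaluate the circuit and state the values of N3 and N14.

N1 = d OR a = 0 OR 0 = 0
N2 = a XOR c = 0 XOR 1 = 1
N3 = d OR N2 = 0 OR 1 = 1
N4 = N2 OR b = 1 OR 0 = 1
N5 = b AND N4 AND N3 = 0 AND 1 AND 1 = 0
N6 = N1 NOR c = 0 NOR 1 = 0
N7 = N5 NAND N6 = 0 NAND 0 = 1
N8 = N2 NOR N7 = 1 NOR 1 = 0
N9 = N5 NOR N8 = 0 NOR 0 = 1
N10 = N8 NAND c = 0 NAND 1 = 1
N12 = N9 XNOR N10 = 1 XNOR 1 = 1
N13 = N12 NOR N7 = 1 NOR 1 = 0
N14 = N13 OR N8 OR N5 = 0 OR 0 OR 0 = 0

N3 = 1; N14 = 0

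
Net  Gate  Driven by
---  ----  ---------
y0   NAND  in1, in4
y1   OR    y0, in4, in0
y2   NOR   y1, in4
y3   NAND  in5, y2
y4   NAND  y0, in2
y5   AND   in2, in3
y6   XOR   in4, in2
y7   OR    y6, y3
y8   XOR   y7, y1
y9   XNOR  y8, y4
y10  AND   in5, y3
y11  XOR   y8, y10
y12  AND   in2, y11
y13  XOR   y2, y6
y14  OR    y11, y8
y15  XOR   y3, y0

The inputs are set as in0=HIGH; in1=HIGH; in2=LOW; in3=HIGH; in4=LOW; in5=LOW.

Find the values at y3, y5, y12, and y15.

y0 = in1 NAND in4 = HIGH NAND LOW = HIGH
y1 = y0 OR in4 OR in0 = HIGH OR LOW OR HIGH = HIGH
y2 = y1 NOR in4 = HIGH NOR LOW = LOW
y3 = in5 NAND y2 = LOW NAND LOW = HIGH
y5 = in2 AND in3 = LOW AND HIGH = LOW
y6 = in4 XOR in2 = LOW XOR LOW = LOW
y7 = y6 OR y3 = LOW OR HIGH = HIGH
y8 = y7 XOR y1 = HIGH XOR HIGH = LOW
y10 = in5 AND y3 = LOW AND HIGH = LOW
y11 = y8 XOR y10 = LOW XOR LOW = LOW
y12 = in2 AND y11 = LOW AND LOW = LOW
y15 = y3 XOR y0 = HIGH XOR HIGH = LOW

y3 = HIGH; y5 = LOW; y12 = LOW; y15 = LOW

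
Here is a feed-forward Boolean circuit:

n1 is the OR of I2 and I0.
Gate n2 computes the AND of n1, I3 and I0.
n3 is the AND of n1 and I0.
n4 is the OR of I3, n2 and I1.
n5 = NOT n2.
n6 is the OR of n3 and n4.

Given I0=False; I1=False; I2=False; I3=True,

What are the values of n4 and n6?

n1 = I2 OR I0 = False OR False = False
n2 = n1 AND I3 AND I0 = False AND True AND False = False
n3 = n1 AND I0 = False AND False = False
n4 = I3 OR n2 OR I1 = True OR False OR False = True
n6 = n3 OR n4 = False OR True = True

n4 = True, n6 = True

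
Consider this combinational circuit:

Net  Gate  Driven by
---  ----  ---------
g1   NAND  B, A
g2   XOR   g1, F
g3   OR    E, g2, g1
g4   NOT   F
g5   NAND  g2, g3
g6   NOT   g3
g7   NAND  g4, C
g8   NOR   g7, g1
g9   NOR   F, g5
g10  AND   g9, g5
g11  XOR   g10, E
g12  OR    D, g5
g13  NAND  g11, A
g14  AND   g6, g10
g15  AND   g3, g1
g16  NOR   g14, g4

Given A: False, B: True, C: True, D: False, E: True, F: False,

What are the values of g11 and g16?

g11 = True; g16 = False

g1 = B NAND A = True NAND False = True
g2 = g1 XOR F = True XOR False = True
g3 = E OR g2 OR g1 = True OR True OR True = True
g4 = NOT F = NOT False = True
g5 = g2 NAND g3 = True NAND True = False
g6 = NOT g3 = NOT True = False
g9 = F NOR g5 = False NOR False = True
g10 = g9 AND g5 = True AND False = False
g11 = g10 XOR E = False XOR True = True
g14 = g6 AND g10 = False AND False = False
g16 = g14 NOR g4 = False NOR True = False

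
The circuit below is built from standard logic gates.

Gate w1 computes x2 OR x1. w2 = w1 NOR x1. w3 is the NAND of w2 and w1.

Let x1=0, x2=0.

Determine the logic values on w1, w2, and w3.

w1 = x2 OR x1 = 0 OR 0 = 0
w2 = w1 NOR x1 = 0 NOR 0 = 1
w3 = w2 NAND w1 = 1 NAND 0 = 1

w1 = 0; w2 = 1; w3 = 1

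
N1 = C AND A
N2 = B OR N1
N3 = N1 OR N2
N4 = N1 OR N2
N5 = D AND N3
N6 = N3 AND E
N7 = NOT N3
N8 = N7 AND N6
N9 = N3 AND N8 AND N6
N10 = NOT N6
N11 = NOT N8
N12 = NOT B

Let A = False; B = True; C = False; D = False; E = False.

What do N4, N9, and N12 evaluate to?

N1 = C AND A = False AND False = False
N2 = B OR N1 = True OR False = True
N3 = N1 OR N2 = False OR True = True
N4 = N1 OR N2 = False OR True = True
N6 = N3 AND E = True AND False = False
N7 = NOT N3 = NOT True = False
N8 = N7 AND N6 = False AND False = False
N9 = N3 AND N8 AND N6 = True AND False AND False = False
N12 = NOT B = NOT True = False

N4 = True  N9 = False  N12 = False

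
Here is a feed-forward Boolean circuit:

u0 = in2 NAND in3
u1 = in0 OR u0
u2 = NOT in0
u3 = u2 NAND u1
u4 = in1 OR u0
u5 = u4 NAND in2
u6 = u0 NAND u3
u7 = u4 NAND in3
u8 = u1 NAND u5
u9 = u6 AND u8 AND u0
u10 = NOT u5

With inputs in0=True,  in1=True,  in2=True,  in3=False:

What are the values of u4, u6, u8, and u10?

u4 = True  u6 = False  u8 = True  u10 = True

u0 = in2 NAND in3 = True NAND False = True
u1 = in0 OR u0 = True OR True = True
u2 = NOT in0 = NOT True = False
u3 = u2 NAND u1 = False NAND True = True
u4 = in1 OR u0 = True OR True = True
u5 = u4 NAND in2 = True NAND True = False
u6 = u0 NAND u3 = True NAND True = False
u8 = u1 NAND u5 = True NAND False = True
u10 = NOT u5 = NOT False = True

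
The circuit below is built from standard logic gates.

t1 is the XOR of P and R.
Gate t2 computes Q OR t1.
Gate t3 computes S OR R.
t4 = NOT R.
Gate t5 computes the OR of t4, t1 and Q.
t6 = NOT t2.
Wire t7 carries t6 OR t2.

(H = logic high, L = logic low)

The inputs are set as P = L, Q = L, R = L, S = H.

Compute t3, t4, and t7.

t3 = H, t4 = H, t7 = H

t1 = P XOR R = L XOR L = L
t2 = Q OR t1 = L OR L = L
t3 = S OR R = H OR L = H
t4 = NOT R = NOT L = H
t6 = NOT t2 = NOT L = H
t7 = t6 OR t2 = H OR L = H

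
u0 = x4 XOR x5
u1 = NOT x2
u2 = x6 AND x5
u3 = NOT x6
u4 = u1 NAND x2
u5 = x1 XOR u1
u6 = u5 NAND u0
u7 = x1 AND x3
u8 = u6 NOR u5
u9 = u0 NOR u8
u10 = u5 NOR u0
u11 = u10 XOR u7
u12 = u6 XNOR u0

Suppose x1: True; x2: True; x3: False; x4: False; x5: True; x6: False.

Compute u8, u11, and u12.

u8 = False  u11 = False  u12 = False

u0 = x4 XOR x5 = False XOR True = True
u1 = NOT x2 = NOT True = False
u5 = x1 XOR u1 = True XOR False = True
u6 = u5 NAND u0 = True NAND True = False
u7 = x1 AND x3 = True AND False = False
u8 = u6 NOR u5 = False NOR True = False
u10 = u5 NOR u0 = True NOR True = False
u11 = u10 XOR u7 = False XOR False = False
u12 = u6 XNOR u0 = False XNOR True = False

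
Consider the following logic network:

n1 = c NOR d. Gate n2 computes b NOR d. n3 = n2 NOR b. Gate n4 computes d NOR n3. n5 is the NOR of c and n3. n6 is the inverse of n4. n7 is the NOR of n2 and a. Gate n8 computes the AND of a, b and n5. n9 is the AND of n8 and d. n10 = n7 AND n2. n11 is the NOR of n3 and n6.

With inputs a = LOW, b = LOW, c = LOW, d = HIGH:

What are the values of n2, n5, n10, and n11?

n2 = LOW, n5 = LOW, n10 = LOW, n11 = LOW

n2 = b NOR d = LOW NOR HIGH = LOW
n3 = n2 NOR b = LOW NOR LOW = HIGH
n4 = d NOR n3 = HIGH NOR HIGH = LOW
n5 = c NOR n3 = LOW NOR HIGH = LOW
n6 = NOT n4 = NOT LOW = HIGH
n7 = n2 NOR a = LOW NOR LOW = HIGH
n10 = n7 AND n2 = HIGH AND LOW = LOW
n11 = n3 NOR n6 = HIGH NOR HIGH = LOW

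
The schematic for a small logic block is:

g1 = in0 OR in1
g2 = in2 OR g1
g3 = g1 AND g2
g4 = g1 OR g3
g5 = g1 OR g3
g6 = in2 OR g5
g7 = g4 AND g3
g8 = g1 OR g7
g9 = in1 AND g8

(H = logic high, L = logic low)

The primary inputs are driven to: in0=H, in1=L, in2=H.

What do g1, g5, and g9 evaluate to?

g1 = H  g5 = H  g9 = L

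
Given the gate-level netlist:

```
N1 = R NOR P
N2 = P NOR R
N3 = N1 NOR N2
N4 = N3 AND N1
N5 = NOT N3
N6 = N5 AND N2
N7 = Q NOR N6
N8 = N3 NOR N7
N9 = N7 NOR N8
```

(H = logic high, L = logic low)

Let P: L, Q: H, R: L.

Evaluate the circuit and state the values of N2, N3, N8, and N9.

N1 = R NOR P = L NOR L = H
N2 = P NOR R = L NOR L = H
N3 = N1 NOR N2 = H NOR H = L
N5 = NOT N3 = NOT L = H
N6 = N5 AND N2 = H AND H = H
N7 = Q NOR N6 = H NOR H = L
N8 = N3 NOR N7 = L NOR L = H
N9 = N7 NOR N8 = L NOR H = L

N2 = H, N3 = L, N8 = H, N9 = L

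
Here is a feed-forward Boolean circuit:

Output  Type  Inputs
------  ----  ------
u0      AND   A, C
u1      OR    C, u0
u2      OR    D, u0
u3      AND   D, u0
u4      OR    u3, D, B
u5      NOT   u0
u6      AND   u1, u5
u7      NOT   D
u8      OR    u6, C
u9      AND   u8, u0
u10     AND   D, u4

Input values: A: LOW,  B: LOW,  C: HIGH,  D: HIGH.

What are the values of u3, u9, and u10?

u0 = A AND C = LOW AND HIGH = LOW
u1 = C OR u0 = HIGH OR LOW = HIGH
u3 = D AND u0 = HIGH AND LOW = LOW
u4 = u3 OR D OR B = LOW OR HIGH OR LOW = HIGH
u5 = NOT u0 = NOT LOW = HIGH
u6 = u1 AND u5 = HIGH AND HIGH = HIGH
u8 = u6 OR C = HIGH OR HIGH = HIGH
u9 = u8 AND u0 = HIGH AND LOW = LOW
u10 = D AND u4 = HIGH AND HIGH = HIGH

u3 = LOW, u9 = LOW, u10 = HIGH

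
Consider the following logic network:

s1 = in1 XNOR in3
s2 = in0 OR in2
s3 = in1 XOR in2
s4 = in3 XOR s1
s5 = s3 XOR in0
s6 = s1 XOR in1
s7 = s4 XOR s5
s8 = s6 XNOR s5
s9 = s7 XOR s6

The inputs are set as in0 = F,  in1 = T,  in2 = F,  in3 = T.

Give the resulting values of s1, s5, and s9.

s1 = in1 XNOR in3 = T XNOR T = T
s3 = in1 XOR in2 = T XOR F = T
s4 = in3 XOR s1 = T XOR T = F
s5 = s3 XOR in0 = T XOR F = T
s6 = s1 XOR in1 = T XOR T = F
s7 = s4 XOR s5 = F XOR T = T
s9 = s7 XOR s6 = T XOR F = T

s1 = T, s5 = T, s9 = T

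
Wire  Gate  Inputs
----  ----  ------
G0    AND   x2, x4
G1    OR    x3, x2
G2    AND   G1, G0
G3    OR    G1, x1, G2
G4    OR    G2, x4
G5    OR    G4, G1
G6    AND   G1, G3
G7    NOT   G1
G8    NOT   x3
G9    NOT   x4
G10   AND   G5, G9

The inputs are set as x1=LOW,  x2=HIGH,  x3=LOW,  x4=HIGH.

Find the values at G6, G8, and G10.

G6 = HIGH; G8 = HIGH; G10 = LOW

G0 = x2 AND x4 = HIGH AND HIGH = HIGH
G1 = x3 OR x2 = LOW OR HIGH = HIGH
G2 = G1 AND G0 = HIGH AND HIGH = HIGH
G3 = G1 OR x1 OR G2 = HIGH OR LOW OR HIGH = HIGH
G4 = G2 OR x4 = HIGH OR HIGH = HIGH
G5 = G4 OR G1 = HIGH OR HIGH = HIGH
G6 = G1 AND G3 = HIGH AND HIGH = HIGH
G8 = NOT x3 = NOT LOW = HIGH
G9 = NOT x4 = NOT HIGH = LOW
G10 = G5 AND G9 = HIGH AND LOW = LOW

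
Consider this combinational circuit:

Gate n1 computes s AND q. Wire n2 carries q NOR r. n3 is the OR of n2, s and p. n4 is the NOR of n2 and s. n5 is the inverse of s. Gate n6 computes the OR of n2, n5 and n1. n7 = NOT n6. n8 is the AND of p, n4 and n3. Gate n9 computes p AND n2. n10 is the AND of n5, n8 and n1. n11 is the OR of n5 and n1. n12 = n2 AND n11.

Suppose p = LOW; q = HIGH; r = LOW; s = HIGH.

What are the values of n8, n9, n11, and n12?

n8 = LOW; n9 = LOW; n11 = HIGH; n12 = LOW

n1 = s AND q = HIGH AND HIGH = HIGH
n2 = q NOR r = HIGH NOR LOW = LOW
n3 = n2 OR s OR p = LOW OR HIGH OR LOW = HIGH
n4 = n2 NOR s = LOW NOR HIGH = LOW
n5 = NOT s = NOT HIGH = LOW
n8 = p AND n4 AND n3 = LOW AND LOW AND HIGH = LOW
n9 = p AND n2 = LOW AND LOW = LOW
n11 = n5 OR n1 = LOW OR HIGH = HIGH
n12 = n2 AND n11 = LOW AND HIGH = LOW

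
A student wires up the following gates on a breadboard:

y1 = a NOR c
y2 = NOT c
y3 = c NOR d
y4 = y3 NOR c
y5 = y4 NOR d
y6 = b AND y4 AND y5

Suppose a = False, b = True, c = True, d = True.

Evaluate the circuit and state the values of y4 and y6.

y3 = c NOR d = True NOR True = False
y4 = y3 NOR c = False NOR True = False
y5 = y4 NOR d = False NOR True = False
y6 = b AND y4 AND y5 = True AND False AND False = False

y4 = False, y6 = False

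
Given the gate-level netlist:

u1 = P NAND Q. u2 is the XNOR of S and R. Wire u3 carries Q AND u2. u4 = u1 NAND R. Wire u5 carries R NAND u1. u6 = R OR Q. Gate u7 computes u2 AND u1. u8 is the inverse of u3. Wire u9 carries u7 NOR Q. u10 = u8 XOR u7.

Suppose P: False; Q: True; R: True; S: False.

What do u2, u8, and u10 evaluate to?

u2 = False; u8 = True; u10 = True

u1 = P NAND Q = False NAND True = True
u2 = S XNOR R = False XNOR True = False
u3 = Q AND u2 = True AND False = False
u7 = u2 AND u1 = False AND True = False
u8 = NOT u3 = NOT False = True
u10 = u8 XOR u7 = True XOR False = True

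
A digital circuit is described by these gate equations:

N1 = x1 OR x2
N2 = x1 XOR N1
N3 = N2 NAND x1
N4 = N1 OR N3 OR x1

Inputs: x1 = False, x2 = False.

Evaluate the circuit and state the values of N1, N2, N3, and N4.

N1 = x1 OR x2 = False OR False = False
N2 = x1 XOR N1 = False XOR False = False
N3 = N2 NAND x1 = False NAND False = True
N4 = N1 OR N3 OR x1 = False OR True OR False = True

N1 = False  N2 = False  N3 = True  N4 = True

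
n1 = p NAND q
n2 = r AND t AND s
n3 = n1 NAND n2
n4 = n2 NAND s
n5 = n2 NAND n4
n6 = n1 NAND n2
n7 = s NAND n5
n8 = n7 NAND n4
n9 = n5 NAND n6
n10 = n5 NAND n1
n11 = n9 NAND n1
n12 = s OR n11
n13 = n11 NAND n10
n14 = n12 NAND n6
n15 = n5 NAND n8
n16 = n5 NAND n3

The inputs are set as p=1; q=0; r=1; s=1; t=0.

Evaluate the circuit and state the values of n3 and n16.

n1 = p NAND q = 1 NAND 0 = 1
n2 = r AND t AND s = 1 AND 0 AND 1 = 0
n3 = n1 NAND n2 = 1 NAND 0 = 1
n4 = n2 NAND s = 0 NAND 1 = 1
n5 = n2 NAND n4 = 0 NAND 1 = 1
n16 = n5 NAND n3 = 1 NAND 1 = 0

n3 = 1  n16 = 0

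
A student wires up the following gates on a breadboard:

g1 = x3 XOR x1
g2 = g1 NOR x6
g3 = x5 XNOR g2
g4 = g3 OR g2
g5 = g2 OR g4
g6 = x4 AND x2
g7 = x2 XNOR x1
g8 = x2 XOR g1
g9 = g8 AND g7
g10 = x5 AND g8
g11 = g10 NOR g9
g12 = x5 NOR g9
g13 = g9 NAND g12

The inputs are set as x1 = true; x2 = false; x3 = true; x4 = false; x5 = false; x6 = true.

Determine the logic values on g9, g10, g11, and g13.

g1 = x3 XOR x1 = true XOR true = false
g7 = x2 XNOR x1 = false XNOR true = false
g8 = x2 XOR g1 = false XOR false = false
g9 = g8 AND g7 = false AND false = false
g10 = x5 AND g8 = false AND false = false
g11 = g10 NOR g9 = false NOR false = true
g12 = x5 NOR g9 = false NOR false = true
g13 = g9 NAND g12 = false NAND true = true

g9 = false, g10 = false, g11 = true, g13 = true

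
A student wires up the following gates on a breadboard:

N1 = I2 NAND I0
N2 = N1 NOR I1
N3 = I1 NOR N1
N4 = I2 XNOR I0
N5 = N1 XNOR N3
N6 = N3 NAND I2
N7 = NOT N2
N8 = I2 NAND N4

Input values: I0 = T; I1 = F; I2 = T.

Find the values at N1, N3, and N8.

N1 = F, N3 = T, N8 = F

N1 = I2 NAND I0 = T NAND T = F
N3 = I1 NOR N1 = F NOR F = T
N4 = I2 XNOR I0 = T XNOR T = T
N8 = I2 NAND N4 = T NAND T = F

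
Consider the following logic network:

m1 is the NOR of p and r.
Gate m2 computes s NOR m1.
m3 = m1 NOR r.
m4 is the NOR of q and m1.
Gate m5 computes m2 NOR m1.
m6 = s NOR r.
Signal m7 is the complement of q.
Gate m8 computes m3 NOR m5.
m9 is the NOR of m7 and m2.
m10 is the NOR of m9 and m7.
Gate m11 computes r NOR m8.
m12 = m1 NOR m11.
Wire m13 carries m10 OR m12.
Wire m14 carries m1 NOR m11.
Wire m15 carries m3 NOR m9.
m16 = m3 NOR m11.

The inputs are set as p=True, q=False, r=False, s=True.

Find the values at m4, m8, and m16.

m1 = p NOR r = True NOR False = False
m2 = s NOR m1 = True NOR False = False
m3 = m1 NOR r = False NOR False = True
m4 = q NOR m1 = False NOR False = True
m5 = m2 NOR m1 = False NOR False = True
m8 = m3 NOR m5 = True NOR True = False
m11 = r NOR m8 = False NOR False = True
m16 = m3 NOR m11 = True NOR True = False

m4 = True  m8 = False  m16 = False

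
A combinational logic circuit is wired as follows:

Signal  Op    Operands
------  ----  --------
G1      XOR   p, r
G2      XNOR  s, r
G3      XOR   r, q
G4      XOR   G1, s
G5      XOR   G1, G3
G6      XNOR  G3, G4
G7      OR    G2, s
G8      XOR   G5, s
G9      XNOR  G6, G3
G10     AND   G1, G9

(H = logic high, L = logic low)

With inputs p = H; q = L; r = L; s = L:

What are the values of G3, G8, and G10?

G1 = p XOR r = H XOR L = H
G3 = r XOR q = L XOR L = L
G4 = G1 XOR s = H XOR L = H
G5 = G1 XOR G3 = H XOR L = H
G6 = G3 XNOR G4 = L XNOR H = L
G8 = G5 XOR s = H XOR L = H
G9 = G6 XNOR G3 = L XNOR L = H
G10 = G1 AND G9 = H AND H = H

G3 = L, G8 = H, G10 = H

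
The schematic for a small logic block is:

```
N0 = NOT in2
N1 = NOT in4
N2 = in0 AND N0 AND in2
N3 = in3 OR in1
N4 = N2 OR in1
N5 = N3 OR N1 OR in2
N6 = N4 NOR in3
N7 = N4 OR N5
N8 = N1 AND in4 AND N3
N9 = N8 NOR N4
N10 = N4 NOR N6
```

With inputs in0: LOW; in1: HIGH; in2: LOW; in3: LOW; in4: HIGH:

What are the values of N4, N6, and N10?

N4 = HIGH  N6 = LOW  N10 = LOW

N0 = NOT in2 = NOT LOW = HIGH
N2 = in0 AND N0 AND in2 = LOW AND HIGH AND LOW = LOW
N4 = N2 OR in1 = LOW OR HIGH = HIGH
N6 = N4 NOR in3 = HIGH NOR LOW = LOW
N10 = N4 NOR N6 = HIGH NOR LOW = LOW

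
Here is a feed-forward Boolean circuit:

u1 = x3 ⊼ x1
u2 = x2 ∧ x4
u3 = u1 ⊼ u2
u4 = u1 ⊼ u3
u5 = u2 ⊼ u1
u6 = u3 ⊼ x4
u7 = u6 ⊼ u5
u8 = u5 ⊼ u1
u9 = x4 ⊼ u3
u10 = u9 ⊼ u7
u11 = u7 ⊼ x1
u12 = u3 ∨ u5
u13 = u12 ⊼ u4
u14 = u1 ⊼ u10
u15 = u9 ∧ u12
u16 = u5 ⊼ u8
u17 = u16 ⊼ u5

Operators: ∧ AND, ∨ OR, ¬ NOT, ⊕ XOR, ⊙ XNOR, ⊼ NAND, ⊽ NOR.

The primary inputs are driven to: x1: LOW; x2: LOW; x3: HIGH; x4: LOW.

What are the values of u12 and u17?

u1 = x3 NAND x1 = HIGH NAND LOW = HIGH
u2 = x2 AND x4 = LOW AND LOW = LOW
u3 = u1 NAND u2 = HIGH NAND LOW = HIGH
u5 = u2 NAND u1 = LOW NAND HIGH = HIGH
u8 = u5 NAND u1 = HIGH NAND HIGH = LOW
u12 = u3 OR u5 = HIGH OR HIGH = HIGH
u16 = u5 NAND u8 = HIGH NAND LOW = HIGH
u17 = u16 NAND u5 = HIGH NAND HIGH = LOW

u12 = HIGH  u17 = LOW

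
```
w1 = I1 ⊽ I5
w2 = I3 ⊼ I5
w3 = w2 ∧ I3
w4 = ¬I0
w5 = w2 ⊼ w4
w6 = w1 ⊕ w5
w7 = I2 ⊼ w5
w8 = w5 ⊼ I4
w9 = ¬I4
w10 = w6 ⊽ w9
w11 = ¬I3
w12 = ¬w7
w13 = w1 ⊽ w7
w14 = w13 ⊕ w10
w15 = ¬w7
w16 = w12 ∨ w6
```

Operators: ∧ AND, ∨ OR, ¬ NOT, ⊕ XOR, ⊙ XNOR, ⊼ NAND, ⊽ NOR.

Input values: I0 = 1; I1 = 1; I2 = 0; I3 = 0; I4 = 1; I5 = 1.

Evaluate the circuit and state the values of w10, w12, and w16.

w10 = 0, w12 = 0, w16 = 1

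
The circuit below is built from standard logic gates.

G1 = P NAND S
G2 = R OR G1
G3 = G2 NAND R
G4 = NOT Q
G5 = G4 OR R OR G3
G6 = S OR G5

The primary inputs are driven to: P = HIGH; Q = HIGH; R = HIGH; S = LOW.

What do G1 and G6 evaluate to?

G1 = HIGH  G6 = HIGH

G1 = P NAND S = HIGH NAND LOW = HIGH
G2 = R OR G1 = HIGH OR HIGH = HIGH
G3 = G2 NAND R = HIGH NAND HIGH = LOW
G4 = NOT Q = NOT HIGH = LOW
G5 = G4 OR R OR G3 = LOW OR HIGH OR LOW = HIGH
G6 = S OR G5 = LOW OR HIGH = HIGH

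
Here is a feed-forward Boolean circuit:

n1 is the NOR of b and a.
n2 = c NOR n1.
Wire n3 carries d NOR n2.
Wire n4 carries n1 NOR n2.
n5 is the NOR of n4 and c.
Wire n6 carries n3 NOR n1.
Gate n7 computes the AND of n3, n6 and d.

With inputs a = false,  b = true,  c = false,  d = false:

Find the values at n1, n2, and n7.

n1 = false; n2 = true; n7 = false

n1 = b NOR a = true NOR false = false
n2 = c NOR n1 = false NOR false = true
n3 = d NOR n2 = false NOR true = false
n6 = n3 NOR n1 = false NOR false = true
n7 = n3 AND n6 AND d = false AND true AND false = false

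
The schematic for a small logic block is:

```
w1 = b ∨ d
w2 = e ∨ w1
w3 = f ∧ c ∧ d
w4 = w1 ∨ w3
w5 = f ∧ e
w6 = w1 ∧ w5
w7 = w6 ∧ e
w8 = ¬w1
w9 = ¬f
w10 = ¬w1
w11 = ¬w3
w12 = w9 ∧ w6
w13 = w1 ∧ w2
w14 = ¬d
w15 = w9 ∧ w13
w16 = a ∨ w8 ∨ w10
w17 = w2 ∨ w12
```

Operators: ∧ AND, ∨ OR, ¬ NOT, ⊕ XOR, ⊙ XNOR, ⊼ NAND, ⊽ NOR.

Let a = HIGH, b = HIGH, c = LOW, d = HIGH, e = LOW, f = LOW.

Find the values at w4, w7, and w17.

w4 = HIGH; w7 = LOW; w17 = HIGH

w1 = b OR d = HIGH OR HIGH = HIGH
w2 = e OR w1 = LOW OR HIGH = HIGH
w3 = f AND c AND d = LOW AND LOW AND HIGH = LOW
w4 = w1 OR w3 = HIGH OR LOW = HIGH
w5 = f AND e = LOW AND LOW = LOW
w6 = w1 AND w5 = HIGH AND LOW = LOW
w7 = w6 AND e = LOW AND LOW = LOW
w9 = NOT f = NOT LOW = HIGH
w12 = w9 AND w6 = HIGH AND LOW = LOW
w17 = w2 OR w12 = HIGH OR LOW = HIGH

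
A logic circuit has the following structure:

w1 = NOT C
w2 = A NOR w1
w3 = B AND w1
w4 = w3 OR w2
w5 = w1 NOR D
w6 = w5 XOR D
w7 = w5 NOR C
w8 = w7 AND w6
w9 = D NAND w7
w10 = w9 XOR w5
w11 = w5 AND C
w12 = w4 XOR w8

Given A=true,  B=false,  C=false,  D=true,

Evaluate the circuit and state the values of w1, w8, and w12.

w1 = true; w8 = true; w12 = true

w1 = NOT C = NOT false = true
w2 = A NOR w1 = true NOR true = false
w3 = B AND w1 = false AND true = false
w4 = w3 OR w2 = false OR false = false
w5 = w1 NOR D = true NOR true = false
w6 = w5 XOR D = false XOR true = true
w7 = w5 NOR C = false NOR false = true
w8 = w7 AND w6 = true AND true = true
w12 = w4 XOR w8 = false XOR true = true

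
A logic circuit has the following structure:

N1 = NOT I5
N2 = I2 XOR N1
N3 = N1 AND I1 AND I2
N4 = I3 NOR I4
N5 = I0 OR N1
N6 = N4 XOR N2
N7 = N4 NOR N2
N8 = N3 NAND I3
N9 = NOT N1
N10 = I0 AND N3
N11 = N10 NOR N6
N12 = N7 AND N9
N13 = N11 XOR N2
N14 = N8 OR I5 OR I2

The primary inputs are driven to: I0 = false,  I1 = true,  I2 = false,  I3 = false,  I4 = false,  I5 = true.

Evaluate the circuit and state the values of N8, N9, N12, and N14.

N8 = true, N9 = true, N12 = false, N14 = true

N1 = NOT I5 = NOT true = false
N2 = I2 XOR N1 = false XOR false = false
N3 = N1 AND I1 AND I2 = false AND true AND false = false
N4 = I3 NOR I4 = false NOR false = true
N7 = N4 NOR N2 = true NOR false = false
N8 = N3 NAND I3 = false NAND false = true
N9 = NOT N1 = NOT false = true
N12 = N7 AND N9 = false AND true = false
N14 = N8 OR I5 OR I2 = true OR true OR false = true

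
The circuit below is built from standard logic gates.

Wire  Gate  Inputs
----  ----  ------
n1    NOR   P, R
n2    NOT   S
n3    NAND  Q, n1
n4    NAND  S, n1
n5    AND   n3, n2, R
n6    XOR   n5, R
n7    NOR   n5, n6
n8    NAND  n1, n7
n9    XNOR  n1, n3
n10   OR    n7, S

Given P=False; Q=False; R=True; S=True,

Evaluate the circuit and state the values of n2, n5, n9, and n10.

n2 = False; n5 = False; n9 = False; n10 = True

n1 = P NOR R = False NOR True = False
n2 = NOT S = NOT True = False
n3 = Q NAND n1 = False NAND False = True
n5 = n3 AND n2 AND R = True AND False AND True = False
n6 = n5 XOR R = False XOR True = True
n7 = n5 NOR n6 = False NOR True = False
n9 = n1 XNOR n3 = False XNOR True = False
n10 = n7 OR S = False OR True = True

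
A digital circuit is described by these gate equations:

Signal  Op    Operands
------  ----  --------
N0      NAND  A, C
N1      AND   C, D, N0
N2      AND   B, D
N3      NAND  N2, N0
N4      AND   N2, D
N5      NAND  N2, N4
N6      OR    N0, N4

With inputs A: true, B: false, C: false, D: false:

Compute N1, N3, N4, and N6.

N1 = false; N3 = true; N4 = false; N6 = true

N0 = A NAND C = true NAND false = true
N1 = C AND D AND N0 = false AND false AND true = false
N2 = B AND D = false AND false = false
N3 = N2 NAND N0 = false NAND true = true
N4 = N2 AND D = false AND false = false
N6 = N0 OR N4 = true OR false = true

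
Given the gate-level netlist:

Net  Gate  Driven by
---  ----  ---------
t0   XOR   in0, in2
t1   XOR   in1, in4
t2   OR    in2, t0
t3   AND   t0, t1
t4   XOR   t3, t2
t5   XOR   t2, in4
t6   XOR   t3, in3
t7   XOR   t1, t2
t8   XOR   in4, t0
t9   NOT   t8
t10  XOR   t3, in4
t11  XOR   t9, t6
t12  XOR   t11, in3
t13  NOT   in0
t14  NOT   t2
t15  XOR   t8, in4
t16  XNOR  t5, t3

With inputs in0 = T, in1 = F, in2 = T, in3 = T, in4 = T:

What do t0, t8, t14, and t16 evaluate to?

t0 = F, t8 = T, t14 = F, t16 = T

t0 = in0 XOR in2 = T XOR T = F
t1 = in1 XOR in4 = F XOR T = T
t2 = in2 OR t0 = T OR F = T
t3 = t0 AND t1 = F AND T = F
t5 = t2 XOR in4 = T XOR T = F
t8 = in4 XOR t0 = T XOR F = T
t14 = NOT t2 = NOT T = F
t16 = t5 XNOR t3 = F XNOR F = T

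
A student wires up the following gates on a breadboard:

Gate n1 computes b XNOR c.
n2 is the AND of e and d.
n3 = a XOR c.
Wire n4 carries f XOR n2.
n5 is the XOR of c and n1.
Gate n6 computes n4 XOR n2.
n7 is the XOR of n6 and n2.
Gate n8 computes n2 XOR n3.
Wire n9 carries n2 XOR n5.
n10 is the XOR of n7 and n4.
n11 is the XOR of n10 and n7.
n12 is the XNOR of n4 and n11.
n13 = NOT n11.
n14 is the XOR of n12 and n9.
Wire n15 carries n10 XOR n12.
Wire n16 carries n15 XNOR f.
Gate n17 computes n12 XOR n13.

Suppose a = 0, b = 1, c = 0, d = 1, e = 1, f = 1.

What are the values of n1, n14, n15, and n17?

n1 = b XNOR c = 1 XNOR 0 = 0
n2 = e AND d = 1 AND 1 = 1
n4 = f XOR n2 = 1 XOR 1 = 0
n5 = c XOR n1 = 0 XOR 0 = 0
n6 = n4 XOR n2 = 0 XOR 1 = 1
n7 = n6 XOR n2 = 1 XOR 1 = 0
n9 = n2 XOR n5 = 1 XOR 0 = 1
n10 = n7 XOR n4 = 0 XOR 0 = 0
n11 = n10 XOR n7 = 0 XOR 0 = 0
n12 = n4 XNOR n11 = 0 XNOR 0 = 1
n13 = NOT n11 = NOT 0 = 1
n14 = n12 XOR n9 = 1 XOR 1 = 0
n15 = n10 XOR n12 = 0 XOR 1 = 1
n17 = n12 XOR n13 = 1 XOR 1 = 0

n1 = 0; n14 = 0; n15 = 1; n17 = 0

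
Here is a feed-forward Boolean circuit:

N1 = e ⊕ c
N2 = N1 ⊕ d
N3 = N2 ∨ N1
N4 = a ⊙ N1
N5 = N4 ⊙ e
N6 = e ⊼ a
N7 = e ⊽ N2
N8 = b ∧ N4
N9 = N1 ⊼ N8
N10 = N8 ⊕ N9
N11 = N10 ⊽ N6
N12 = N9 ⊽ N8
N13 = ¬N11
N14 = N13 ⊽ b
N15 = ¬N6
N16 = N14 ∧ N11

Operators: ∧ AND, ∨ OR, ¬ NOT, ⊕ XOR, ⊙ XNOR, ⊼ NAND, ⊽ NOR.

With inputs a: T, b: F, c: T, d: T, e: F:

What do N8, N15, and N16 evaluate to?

N8 = F, N15 = F, N16 = F

N1 = e XOR c = F XOR T = T
N4 = a XNOR N1 = T XNOR T = T
N6 = e NAND a = F NAND T = T
N8 = b AND N4 = F AND T = F
N9 = N1 NAND N8 = T NAND F = T
N10 = N8 XOR N9 = F XOR T = T
N11 = N10 NOR N6 = T NOR T = F
N13 = NOT N11 = NOT F = T
N14 = N13 NOR b = T NOR F = F
N15 = NOT N6 = NOT T = F
N16 = N14 AND N11 = F AND F = F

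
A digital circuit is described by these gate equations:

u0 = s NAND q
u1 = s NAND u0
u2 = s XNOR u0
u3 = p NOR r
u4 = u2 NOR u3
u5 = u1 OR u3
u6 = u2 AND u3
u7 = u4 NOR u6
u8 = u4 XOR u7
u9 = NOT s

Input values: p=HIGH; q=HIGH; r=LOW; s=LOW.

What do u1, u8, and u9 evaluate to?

u1 = HIGH  u8 = HIGH  u9 = HIGH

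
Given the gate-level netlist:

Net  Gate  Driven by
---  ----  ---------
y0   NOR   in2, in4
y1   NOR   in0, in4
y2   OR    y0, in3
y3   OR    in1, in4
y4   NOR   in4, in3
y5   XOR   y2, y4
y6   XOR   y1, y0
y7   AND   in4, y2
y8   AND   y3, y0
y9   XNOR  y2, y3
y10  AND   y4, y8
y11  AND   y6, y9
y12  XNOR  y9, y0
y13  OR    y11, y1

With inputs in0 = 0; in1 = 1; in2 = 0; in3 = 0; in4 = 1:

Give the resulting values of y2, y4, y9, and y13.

y2 = 0, y4 = 0, y9 = 0, y13 = 0

y0 = in2 NOR in4 = 0 NOR 1 = 0
y1 = in0 NOR in4 = 0 NOR 1 = 0
y2 = y0 OR in3 = 0 OR 0 = 0
y3 = in1 OR in4 = 1 OR 1 = 1
y4 = in4 NOR in3 = 1 NOR 0 = 0
y6 = y1 XOR y0 = 0 XOR 0 = 0
y9 = y2 XNOR y3 = 0 XNOR 1 = 0
y11 = y6 AND y9 = 0 AND 0 = 0
y13 = y11 OR y1 = 0 OR 0 = 0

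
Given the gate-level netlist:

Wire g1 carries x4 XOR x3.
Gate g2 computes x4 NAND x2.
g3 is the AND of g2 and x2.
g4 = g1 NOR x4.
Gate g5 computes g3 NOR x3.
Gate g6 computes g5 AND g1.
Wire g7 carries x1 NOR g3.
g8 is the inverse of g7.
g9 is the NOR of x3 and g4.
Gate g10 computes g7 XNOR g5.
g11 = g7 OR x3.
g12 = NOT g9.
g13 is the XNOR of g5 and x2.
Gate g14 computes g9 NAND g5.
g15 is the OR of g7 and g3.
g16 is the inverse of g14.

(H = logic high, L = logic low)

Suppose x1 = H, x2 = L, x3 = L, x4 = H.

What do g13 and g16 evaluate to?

g1 = x4 XOR x3 = H XOR L = H
g2 = x4 NAND x2 = H NAND L = H
g3 = g2 AND x2 = H AND L = L
g4 = g1 NOR x4 = H NOR H = L
g5 = g3 NOR x3 = L NOR L = H
g9 = x3 NOR g4 = L NOR L = H
g13 = g5 XNOR x2 = H XNOR L = L
g14 = g9 NAND g5 = H NAND H = L
g16 = NOT g14 = NOT L = H

g13 = L, g16 = H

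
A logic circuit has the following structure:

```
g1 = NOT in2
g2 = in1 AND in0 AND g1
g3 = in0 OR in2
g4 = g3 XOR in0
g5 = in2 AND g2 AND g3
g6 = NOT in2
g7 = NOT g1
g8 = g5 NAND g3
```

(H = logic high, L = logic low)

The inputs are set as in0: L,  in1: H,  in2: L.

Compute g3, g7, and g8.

g3 = L, g7 = L, g8 = H

g1 = NOT in2 = NOT L = H
g2 = in1 AND in0 AND g1 = H AND L AND H = L
g3 = in0 OR in2 = L OR L = L
g5 = in2 AND g2 AND g3 = L AND L AND L = L
g7 = NOT g1 = NOT H = L
g8 = g5 NAND g3 = L NAND L = H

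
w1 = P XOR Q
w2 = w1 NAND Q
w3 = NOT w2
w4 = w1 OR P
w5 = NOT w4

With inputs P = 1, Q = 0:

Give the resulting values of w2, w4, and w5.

w1 = P XOR Q = 1 XOR 0 = 1
w2 = w1 NAND Q = 1 NAND 0 = 1
w4 = w1 OR P = 1 OR 1 = 1
w5 = NOT w4 = NOT 1 = 0

w2 = 1, w4 = 1, w5 = 0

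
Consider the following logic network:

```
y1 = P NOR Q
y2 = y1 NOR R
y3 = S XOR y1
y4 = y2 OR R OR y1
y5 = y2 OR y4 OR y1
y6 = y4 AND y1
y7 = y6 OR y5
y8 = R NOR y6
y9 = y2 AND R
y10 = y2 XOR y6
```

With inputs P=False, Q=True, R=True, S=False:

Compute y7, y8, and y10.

y1 = P NOR Q = False NOR True = False
y2 = y1 NOR R = False NOR True = False
y4 = y2 OR R OR y1 = False OR True OR False = True
y5 = y2 OR y4 OR y1 = False OR True OR False = True
y6 = y4 AND y1 = True AND False = False
y7 = y6 OR y5 = False OR True = True
y8 = R NOR y6 = True NOR False = False
y10 = y2 XOR y6 = False XOR False = False

y7 = True; y8 = False; y10 = False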